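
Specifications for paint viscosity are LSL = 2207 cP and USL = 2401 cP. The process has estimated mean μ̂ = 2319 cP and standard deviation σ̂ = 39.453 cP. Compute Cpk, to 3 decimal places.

0.693

Cpu = (USL − μ̂) / (3σ̂) = (2401 − 2319) / (3 × 39.453) = 0.6928; Cpl = (μ̂ − LSL) / (3σ̂) = (2319 − 2207) / (3 × 39.453) = 0.9463; Cpk = min(Cpu, Cpl) = 0.6928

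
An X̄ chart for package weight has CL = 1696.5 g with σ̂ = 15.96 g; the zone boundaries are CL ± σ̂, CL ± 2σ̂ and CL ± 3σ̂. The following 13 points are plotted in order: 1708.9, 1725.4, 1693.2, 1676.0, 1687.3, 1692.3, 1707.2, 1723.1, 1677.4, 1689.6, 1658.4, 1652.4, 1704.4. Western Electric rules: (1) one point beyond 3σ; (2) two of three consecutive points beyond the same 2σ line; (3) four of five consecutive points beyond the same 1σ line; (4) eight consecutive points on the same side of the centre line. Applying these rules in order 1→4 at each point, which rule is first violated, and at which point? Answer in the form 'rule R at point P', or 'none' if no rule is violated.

Zone of each point (C = within 1σ̂, B = 1σ̂–2σ̂, A = 2σ̂–3σ̂, * = beyond 3σ̂; sign = side of CL): 1:+C, 2:+B, 3:-C, 4:-B, 5:-C, 6:-C, 7:+C, 8:+B, 9:-B, 10:-C, 11:-A, 12:-A, 13:+C
Rule 2 (two of three consecutive points beyond the same 2σ limit) is satisfied at point 12.

rule 2 at point 12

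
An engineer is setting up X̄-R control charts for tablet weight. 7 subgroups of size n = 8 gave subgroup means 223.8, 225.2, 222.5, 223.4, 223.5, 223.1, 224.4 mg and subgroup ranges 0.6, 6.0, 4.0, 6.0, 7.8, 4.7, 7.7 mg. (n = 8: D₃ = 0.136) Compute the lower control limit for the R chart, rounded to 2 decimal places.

0.71

R̄ = (0.6 + 6.0 + 4.0 + 6.0 + 7.8 + 4.7 + 7.7) / 7 = 36.8000 / 7 = 5.2571
LCL_R = D₃·R̄ = 0.136 × 5.2571 = 0.7150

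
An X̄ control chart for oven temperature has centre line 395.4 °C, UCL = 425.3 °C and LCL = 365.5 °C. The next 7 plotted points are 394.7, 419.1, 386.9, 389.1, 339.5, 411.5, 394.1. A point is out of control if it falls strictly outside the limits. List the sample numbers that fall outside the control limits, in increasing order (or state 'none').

Compare each point to [365.5, 425.3]: sample 5 = 339.5 < LCL.

5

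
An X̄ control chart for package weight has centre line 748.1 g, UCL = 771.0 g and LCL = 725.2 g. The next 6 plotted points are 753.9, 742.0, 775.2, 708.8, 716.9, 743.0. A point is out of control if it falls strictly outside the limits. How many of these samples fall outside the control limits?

Compare each point to [725.2, 771.0]: sample 3 = 775.2 > UCL; sample 4 = 708.8 < LCL; sample 5 = 716.9 < LCL.

3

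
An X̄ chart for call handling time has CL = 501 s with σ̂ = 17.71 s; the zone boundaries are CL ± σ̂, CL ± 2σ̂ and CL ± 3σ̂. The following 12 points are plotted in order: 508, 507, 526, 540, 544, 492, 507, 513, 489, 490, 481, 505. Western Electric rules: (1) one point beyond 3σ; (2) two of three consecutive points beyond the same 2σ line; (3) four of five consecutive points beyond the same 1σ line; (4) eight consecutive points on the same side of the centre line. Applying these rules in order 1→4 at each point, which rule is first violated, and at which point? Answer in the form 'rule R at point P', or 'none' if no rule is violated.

rule 2 at point 5

Zone of each point (C = within 1σ̂, B = 1σ̂–2σ̂, A = 2σ̂–3σ̂, * = beyond 3σ̂; sign = side of CL): 1:+C, 2:+C, 3:+B, 4:+A, 5:+A, 6:-C, 7:+C, 8:+C, 9:-C, 10:-C, 11:-B, 12:+C
Rule 2 (two of three consecutive points beyond the same 2σ limit) is satisfied at point 5.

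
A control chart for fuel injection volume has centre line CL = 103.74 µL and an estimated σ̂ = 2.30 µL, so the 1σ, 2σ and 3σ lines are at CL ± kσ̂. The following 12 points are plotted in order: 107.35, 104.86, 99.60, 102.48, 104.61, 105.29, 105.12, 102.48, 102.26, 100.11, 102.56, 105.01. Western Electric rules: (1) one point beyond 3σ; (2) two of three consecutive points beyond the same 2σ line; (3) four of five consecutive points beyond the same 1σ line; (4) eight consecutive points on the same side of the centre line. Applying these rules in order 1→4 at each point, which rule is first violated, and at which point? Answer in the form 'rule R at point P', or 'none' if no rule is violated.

Zone of each point (C = within 1σ̂, B = 1σ̂–2σ̂, A = 2σ̂–3σ̂, * = beyond 3σ̂; sign = side of CL): 1:+B, 2:+C, 3:-B, 4:-C, 5:+C, 6:+C, 7:+C, 8:-C, 9:-C, 10:-B, 11:-C, 12:+C
No rule fires across all 12 points.

none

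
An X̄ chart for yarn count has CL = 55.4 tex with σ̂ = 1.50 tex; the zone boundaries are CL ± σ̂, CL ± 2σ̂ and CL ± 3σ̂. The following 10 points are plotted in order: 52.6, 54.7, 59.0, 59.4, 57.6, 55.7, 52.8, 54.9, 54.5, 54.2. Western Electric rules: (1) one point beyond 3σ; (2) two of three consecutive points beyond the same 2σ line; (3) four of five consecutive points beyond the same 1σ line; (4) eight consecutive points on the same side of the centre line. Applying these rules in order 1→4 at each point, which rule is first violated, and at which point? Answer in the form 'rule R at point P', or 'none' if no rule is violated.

rule 2 at point 4

Zone of each point (C = within 1σ̂, B = 1σ̂–2σ̂, A = 2σ̂–3σ̂, * = beyond 3σ̂; sign = side of CL): 1:-B, 2:-C, 3:+A, 4:+A, 5:+B, 6:+C, 7:-B, 8:-C, 9:-C, 10:-C
Rule 2 (two of three consecutive points beyond the same 2σ limit) is satisfied at point 4.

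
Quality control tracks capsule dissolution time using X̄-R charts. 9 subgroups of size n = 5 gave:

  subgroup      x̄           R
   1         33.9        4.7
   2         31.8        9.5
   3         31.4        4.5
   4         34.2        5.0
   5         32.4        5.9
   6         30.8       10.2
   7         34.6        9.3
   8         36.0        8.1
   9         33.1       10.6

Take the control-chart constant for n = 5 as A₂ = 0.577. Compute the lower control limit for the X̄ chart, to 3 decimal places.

28.787

X̄̄ = (33.9 + 31.8 + 31.4 + 34.2 + 32.4 + 30.8 + 34.6 + 36.0 + 33.1) / 9 = 298.2000 / 9 = 33.1333
R̄ = (4.7 + 9.5 + 4.5 + 5.0 + 5.9 + 10.2 + 9.3 + 8.1 + 10.6) / 9 = 67.8000 / 9 = 7.5333
LCL = X̄̄ − A₂·R̄ = 33.1333 − 0.577 × 7.5333 = 28.7866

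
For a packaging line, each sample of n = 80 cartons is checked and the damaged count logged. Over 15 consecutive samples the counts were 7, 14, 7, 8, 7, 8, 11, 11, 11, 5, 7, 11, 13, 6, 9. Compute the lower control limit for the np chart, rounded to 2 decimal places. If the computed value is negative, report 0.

p̄ = Σdᵢ / (k·n) = 135 / (15 × 80) = 0.11250
LCL = np̄ − 3·√(np̄(1−p̄)) = 9.0000 − 3 × 2.8262 = 0.5214

0.52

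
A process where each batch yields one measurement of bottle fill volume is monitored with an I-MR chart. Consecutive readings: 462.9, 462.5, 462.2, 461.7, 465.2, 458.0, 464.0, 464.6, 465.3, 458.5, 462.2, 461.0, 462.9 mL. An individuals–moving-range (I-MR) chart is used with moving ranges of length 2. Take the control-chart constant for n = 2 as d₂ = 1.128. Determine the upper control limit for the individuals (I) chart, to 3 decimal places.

X̄ = (462.9 + 462.5 + 462.2 + 461.7 + 465.2 + 458.0 + 464.0 + 464.6 + 465.3 + 458.5 + 462.2 + 461.0 + 462.9) / 13 = 462.3846
Moving ranges: 0.4, 0.3, 0.5, 3.5, 7.2, 6.0, 0.6, 0.7, 6.8, 3.7, 1.2, 1.9; M̄R̄ = 32.8000 / 12 = 2.7333
UCL = X̄ + 3·M̄R̄/d₂ = 462.3846 + 3 × 2.7333 / 1.128 = 469.6541

469.654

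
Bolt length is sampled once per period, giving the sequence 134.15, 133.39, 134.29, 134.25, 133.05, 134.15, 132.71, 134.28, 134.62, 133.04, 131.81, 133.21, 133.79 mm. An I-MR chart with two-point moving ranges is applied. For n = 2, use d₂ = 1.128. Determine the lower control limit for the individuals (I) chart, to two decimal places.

130.90

X̄ = (134.15 + 133.39 + 134.29 + 134.25 + 133.05 + 134.15 + 132.71 + 134.28 + 134.62 + 133.04 + 131.81 + 133.21 + 133.79) / 13 = 133.5954
Moving ranges: 0.76, 0.90, 0.04, 1.20, 1.10, 1.44, 1.57, 0.34, 1.58, 1.23, 1.40, 0.58; M̄R̄ = 12.1400 / 12 = 1.0117
LCL = X̄ − 3·M̄R̄/d₂ = 133.5954 − 3 × 1.0117 / 1.128 = 130.9048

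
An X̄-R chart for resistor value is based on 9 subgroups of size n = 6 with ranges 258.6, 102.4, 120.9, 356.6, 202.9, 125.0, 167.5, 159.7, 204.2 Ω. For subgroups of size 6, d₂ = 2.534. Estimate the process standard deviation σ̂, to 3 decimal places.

R̄ = (258.6 + 102.4 + 120.9 + 356.6 + 202.9 + 125.0 + 167.5 + 159.7 + 204.2) / 9 = 188.6444
σ̂ = R̄ / d₂ = 188.6444 / 2.534 = 74.4453

74.445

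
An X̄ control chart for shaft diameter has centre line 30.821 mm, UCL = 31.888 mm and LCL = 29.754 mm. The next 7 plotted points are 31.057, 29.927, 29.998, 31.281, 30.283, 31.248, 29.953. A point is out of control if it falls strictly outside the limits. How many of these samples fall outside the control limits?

All 7 points lie within [29.754, 31.888].

0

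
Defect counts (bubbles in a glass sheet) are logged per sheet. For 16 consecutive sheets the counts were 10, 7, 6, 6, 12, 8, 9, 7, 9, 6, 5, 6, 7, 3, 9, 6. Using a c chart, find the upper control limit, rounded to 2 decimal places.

15.33

c̄ = (10 + 7 + 6 + 6 + 12 + 8 + 9 + 7 + 9 + 6 + 5 + 6 + 7 + 3 + 9 + 6) / 16 = 116 / 16 = 7.2500
UCL = c̄ + 3√c̄ = 7.2500 + 3 × √7.2500 = 7.2500 + 3 × 2.6926 = 15.3277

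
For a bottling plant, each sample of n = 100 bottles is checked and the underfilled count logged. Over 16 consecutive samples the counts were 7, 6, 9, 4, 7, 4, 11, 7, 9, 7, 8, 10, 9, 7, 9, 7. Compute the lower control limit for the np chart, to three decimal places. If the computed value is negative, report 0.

p̄ = Σdᵢ / (k·n) = 121 / (16 × 100) = 0.07562
LCL = np̄ − 3·√(np̄(1−p̄)) = 7.5625 − 3 × 2.6440 = -0.3694 → 0 (negative, so LCL = 0)

0.000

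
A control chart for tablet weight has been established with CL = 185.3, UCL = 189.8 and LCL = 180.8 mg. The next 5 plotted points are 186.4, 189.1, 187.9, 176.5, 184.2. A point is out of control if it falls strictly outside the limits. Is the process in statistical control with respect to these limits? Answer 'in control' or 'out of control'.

Compare each point to [180.8, 189.8]: sample 4 = 176.5 < LCL.

out of control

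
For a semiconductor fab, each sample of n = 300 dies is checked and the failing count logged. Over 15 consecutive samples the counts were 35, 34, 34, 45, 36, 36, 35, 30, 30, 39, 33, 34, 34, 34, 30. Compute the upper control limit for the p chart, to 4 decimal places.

p̄ = Σdᵢ / (k·n) = 519 / (15 × 300) = 0.11533
UCL = p̄ + 3·√(p̄(1−p̄)/n) = 0.11533 + 3 × √(0.11533×0.88467/300) = 0.11533 + 3 × 0.01844 = 0.17066

0.1707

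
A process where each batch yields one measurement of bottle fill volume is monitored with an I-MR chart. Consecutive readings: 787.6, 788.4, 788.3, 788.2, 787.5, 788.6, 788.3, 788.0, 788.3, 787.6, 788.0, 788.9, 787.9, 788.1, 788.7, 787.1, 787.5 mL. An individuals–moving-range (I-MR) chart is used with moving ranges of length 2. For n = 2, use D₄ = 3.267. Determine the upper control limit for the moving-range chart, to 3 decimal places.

Moving ranges: 0.8, 0.1, 0.1, 0.7, 1.1, 0.3, 0.3, 0.3, 0.7, 0.4, 0.9, 1.0, 0.2, 0.6, 1.6, 0.4; M̄R̄ = 9.5000 / 16 = 0.5938
UCL_MR = D₄·M̄R̄ = 3.267 × 0.5938 = 1.9398

1.940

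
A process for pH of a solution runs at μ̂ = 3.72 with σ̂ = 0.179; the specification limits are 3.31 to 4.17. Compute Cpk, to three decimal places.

Cpu = (USL − μ̂) / (3σ̂) = (4.17 − 3.72) / (3 × 0.179) = 0.8380; Cpl = (μ̂ − LSL) / (3σ̂) = (3.72 − 3.31) / (3 × 0.179) = 0.7635; Cpk = min(Cpu, Cpl) = 0.7635

0.764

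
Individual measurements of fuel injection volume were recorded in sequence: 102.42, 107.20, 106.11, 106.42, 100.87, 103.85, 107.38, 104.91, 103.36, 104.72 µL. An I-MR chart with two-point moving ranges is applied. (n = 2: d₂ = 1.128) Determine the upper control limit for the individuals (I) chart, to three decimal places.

X̄ = (102.42 + 107.20 + 106.11 + 106.42 + 100.87 + 103.85 + 107.38 + 104.91 + 103.36 + 104.72) / 10 = 104.7240
Moving ranges: 4.78, 1.09, 0.31, 5.55, 2.98, 3.53, 2.47, 1.55, 1.36; M̄R̄ = 23.6200 / 9 = 2.6244
UCL = X̄ + 3·M̄R̄/d₂ = 104.7240 + 3 × 2.6244 / 1.128 = 111.7039

111.704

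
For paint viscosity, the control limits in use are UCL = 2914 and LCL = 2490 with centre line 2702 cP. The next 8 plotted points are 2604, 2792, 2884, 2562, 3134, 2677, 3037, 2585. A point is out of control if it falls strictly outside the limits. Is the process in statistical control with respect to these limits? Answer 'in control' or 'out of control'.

Compare each point to [2490, 2914]: sample 5 = 3134 > UCL; sample 7 = 3037 > UCL.

out of control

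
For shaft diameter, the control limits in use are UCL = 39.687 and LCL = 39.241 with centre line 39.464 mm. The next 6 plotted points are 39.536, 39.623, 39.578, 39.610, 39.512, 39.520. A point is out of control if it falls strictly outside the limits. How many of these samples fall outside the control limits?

All 6 points lie within [39.241, 39.687].

0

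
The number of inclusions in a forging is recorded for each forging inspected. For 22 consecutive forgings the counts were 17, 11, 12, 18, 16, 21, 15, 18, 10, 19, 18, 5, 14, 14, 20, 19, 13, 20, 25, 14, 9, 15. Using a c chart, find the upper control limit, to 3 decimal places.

c̄ = (17 + 11 + 12 + 18 + 16 + 21 + 15 + 18 + 10 + 19 + 18 + 5 + 14 + 14 + 20 + 19 + 13 + 20 + 25 + 14 + 9 + 15) / 22 = 343 / 22 = 15.5909
UCL = c̄ + 3√c̄ = 15.5909 + 3 × √15.5909 = 15.5909 + 3 × 3.9485 = 27.4365

27.437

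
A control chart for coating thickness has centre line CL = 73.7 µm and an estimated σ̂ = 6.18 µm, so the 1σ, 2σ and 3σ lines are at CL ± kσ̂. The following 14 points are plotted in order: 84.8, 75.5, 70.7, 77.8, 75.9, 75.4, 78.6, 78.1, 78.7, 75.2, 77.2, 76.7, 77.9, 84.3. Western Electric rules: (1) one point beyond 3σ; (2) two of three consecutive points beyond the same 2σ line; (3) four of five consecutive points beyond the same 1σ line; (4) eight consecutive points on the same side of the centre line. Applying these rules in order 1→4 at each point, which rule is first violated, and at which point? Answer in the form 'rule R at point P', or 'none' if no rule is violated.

Zone of each point (C = within 1σ̂, B = 1σ̂–2σ̂, A = 2σ̂–3σ̂, * = beyond 3σ̂; sign = side of CL): 1:+B, 2:+C, 3:-C, 4:+C, 5:+C, 6:+C, 7:+C, 8:+C, 9:+C, 10:+C, 11:+C, 12:+C, 13:+C, 14:+B
Rule 4 (eight consecutive points on the same side of the centre line) is satisfied at point 11.

rule 4 at point 11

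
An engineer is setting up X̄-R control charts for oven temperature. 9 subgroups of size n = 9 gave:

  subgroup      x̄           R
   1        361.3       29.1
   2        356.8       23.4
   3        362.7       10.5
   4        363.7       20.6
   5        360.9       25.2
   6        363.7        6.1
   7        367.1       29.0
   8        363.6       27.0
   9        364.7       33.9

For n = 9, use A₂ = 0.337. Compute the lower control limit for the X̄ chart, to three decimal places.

355.054

X̄̄ = (361.3 + 356.8 + 362.7 + 363.7 + 360.9 + 363.7 + 367.1 + 363.6 + 364.7) / 9 = 3264.5000 / 9 = 362.7222
R̄ = (29.1 + 23.4 + 10.5 + 20.6 + 25.2 + 6.1 + 29.0 + 27.0 + 33.9) / 9 = 204.8000 / 9 = 22.7556
LCL = X̄̄ − A₂·R̄ = 362.7222 − 0.337 × 22.7556 = 355.0536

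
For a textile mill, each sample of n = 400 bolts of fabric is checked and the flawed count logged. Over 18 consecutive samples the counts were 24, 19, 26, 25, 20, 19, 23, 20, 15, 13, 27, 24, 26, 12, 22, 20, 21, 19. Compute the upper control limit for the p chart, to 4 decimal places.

p̄ = Σdᵢ / (k·n) = 375 / (18 × 400) = 0.05208
UCL = p̄ + 3·√(p̄(1−p̄)/n) = 0.05208 + 3 × √(0.05208×0.94792/400) = 0.05208 + 3 × 0.01111 = 0.08541

0.0854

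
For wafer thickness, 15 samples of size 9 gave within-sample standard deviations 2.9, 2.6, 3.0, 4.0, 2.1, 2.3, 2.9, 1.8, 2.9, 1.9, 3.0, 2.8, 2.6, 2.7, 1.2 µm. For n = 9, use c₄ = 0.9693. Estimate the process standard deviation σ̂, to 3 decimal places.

s̄ = (2.9 + 2.6 + 3.0 + 4.0 + 2.1 + 2.3 + 2.9 + 1.8 + 2.9 + 1.9 + 3.0 + 2.8 + 2.6 + 2.7 + 1.2) / 15 = 2.5800
σ̂ = s̄ / c₄ = 2.5800 / 0.9693 = 2.6617

2.662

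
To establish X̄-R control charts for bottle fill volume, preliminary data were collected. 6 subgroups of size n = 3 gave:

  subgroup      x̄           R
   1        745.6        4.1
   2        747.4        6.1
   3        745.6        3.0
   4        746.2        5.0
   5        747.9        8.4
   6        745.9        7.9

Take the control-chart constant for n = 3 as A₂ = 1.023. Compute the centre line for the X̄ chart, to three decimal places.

X̄̄ = (745.6 + 747.4 + 745.6 + 746.2 + 747.9 + 745.9) / 6 = 4478.6000 / 6 = 746.4333
CL = X̄̄ = 746.4333

746.433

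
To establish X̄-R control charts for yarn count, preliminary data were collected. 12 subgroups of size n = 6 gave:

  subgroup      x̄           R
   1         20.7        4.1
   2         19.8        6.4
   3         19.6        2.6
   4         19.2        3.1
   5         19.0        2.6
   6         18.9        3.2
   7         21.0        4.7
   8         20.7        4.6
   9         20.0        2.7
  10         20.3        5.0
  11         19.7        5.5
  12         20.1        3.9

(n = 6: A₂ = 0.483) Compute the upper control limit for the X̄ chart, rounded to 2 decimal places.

21.86

X̄̄ = (20.7 + 19.8 + 19.6 + 19.2 + 19.0 + 18.9 + 21.0 + 20.7 + 20.0 + 20.3 + 19.7 + 20.1) / 12 = 239.0000 / 12 = 19.9167
R̄ = (4.1 + 6.4 + 2.6 + 3.1 + 2.6 + 3.2 + 4.7 + 4.6 + 2.7 + 5.0 + 5.5 + 3.9) / 12 = 48.4000 / 12 = 4.0333
UCL = X̄̄ + A₂·R̄ = 19.9167 + 0.483 × 4.0333 = 21.8648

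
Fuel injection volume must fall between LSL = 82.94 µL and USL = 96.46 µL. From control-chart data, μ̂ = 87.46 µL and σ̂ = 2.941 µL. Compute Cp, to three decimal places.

Cp = (USL − LSL) / (6σ̂) = (96.46 − 82.94) / (6 × 2.941) = 13.5200 / 17.6460 = 0.7662

0.766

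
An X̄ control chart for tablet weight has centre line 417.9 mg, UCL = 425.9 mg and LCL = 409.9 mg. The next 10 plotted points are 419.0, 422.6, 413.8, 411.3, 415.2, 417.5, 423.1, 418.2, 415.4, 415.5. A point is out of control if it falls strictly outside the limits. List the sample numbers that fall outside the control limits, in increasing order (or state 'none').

All 10 points lie within [409.9, 425.9].

none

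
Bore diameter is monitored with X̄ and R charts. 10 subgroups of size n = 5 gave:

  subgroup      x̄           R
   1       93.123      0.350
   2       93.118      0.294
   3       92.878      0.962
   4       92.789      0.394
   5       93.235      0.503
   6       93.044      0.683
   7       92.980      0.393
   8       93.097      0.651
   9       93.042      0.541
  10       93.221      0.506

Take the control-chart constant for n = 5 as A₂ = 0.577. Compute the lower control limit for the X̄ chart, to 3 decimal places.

92.748

X̄̄ = (93.123 + 93.118 + 92.878 + 92.789 + 93.235 + 93.044 + 92.980 + 93.097 + 93.042 + 93.221) / 10 = 930.5270 / 10 = 93.0527
R̄ = (0.350 + 0.294 + 0.962 + 0.394 + 0.503 + 0.683 + 0.393 + 0.651 + 0.541 + 0.506) / 10 = 5.2770 / 10 = 0.5277
LCL = X̄̄ − A₂·R̄ = 93.0527 − 0.577 × 0.5277 = 92.7482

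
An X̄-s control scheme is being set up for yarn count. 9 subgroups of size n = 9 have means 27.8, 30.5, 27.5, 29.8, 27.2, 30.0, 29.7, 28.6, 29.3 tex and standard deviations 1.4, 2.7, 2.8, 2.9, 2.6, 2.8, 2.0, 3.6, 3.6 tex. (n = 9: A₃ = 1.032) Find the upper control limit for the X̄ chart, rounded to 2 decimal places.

X̄̄ = (27.8 + 30.5 + 27.5 + 29.8 + 27.2 + 30.0 + 29.7 + 28.6 + 29.3) / 9 = 28.9333
s̄ = (1.4 + 2.7 + 2.8 + 2.9 + 2.6 + 2.8 + 2.0 + 3.6 + 3.6) / 9 = 2.7111
UCL = X̄̄ + A₃·s̄ = 28.9333 + 1.032 × 2.7111 = 31.7312

31.73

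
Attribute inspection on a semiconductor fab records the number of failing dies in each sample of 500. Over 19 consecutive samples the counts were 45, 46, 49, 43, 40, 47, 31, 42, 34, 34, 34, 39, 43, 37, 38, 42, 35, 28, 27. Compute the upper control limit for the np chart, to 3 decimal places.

p̄ = Σdᵢ / (k·n) = 734 / (19 × 500) = 0.07726
UCL = np̄ + 3·√(np̄(1−p̄)) = 38.6316 + 3 × √(38.6316×0.92274) = 38.6316 + 3 × 5.9705 = 56.5431

56.543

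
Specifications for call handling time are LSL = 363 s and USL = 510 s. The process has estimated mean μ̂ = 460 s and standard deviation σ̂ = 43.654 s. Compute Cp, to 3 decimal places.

0.561

Cp = (USL − LSL) / (6σ̂) = (510 − 363) / (6 × 43.654) = 147.0000 / 261.9240 = 0.5612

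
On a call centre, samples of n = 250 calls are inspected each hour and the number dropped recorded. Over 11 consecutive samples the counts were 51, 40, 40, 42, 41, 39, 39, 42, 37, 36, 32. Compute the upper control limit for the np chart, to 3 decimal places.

57.283

p̄ = Σdᵢ / (k·n) = 439 / (11 × 250) = 0.15964
UCL = np̄ + 3·√(np̄(1−p̄)) = 39.9091 + 3 × √(39.9091×0.84036) = 39.9091 + 3 × 5.7912 = 57.2827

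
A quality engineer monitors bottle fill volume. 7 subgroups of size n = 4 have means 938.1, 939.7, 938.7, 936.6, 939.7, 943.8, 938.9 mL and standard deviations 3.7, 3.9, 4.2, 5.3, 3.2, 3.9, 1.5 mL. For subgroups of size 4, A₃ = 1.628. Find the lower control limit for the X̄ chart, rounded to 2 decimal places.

X̄̄ = (938.1 + 939.7 + 938.7 + 936.6 + 939.7 + 943.8 + 938.9) / 7 = 939.3571
s̄ = (3.7 + 3.9 + 4.2 + 5.3 + 3.2 + 3.9 + 1.5) / 7 = 3.6714
LCL = X̄̄ − A₃·s̄ = 939.3571 − 1.628 × 3.6714 = 933.3801

933.38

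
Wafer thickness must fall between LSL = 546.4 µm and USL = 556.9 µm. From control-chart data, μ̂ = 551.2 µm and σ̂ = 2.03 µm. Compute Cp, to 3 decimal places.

Cp = (USL − LSL) / (6σ̂) = (556.9 − 546.4) / (6 × 2.03) = 10.5000 / 12.1800 = 0.8621

0.862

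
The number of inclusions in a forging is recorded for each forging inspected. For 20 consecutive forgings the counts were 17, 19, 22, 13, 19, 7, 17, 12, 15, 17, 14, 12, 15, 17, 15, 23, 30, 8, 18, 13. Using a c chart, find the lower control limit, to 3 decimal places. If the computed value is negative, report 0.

c̄ = (17 + 19 + 22 + 13 + 19 + 7 + 17 + 12 + 15 + 17 + 14 + 12 + 15 + 17 + 15 + 23 + 30 + 8 + 18 + 13) / 20 = 323 / 20 = 16.1500
LCL = c̄ − 3√c̄ = 16.1500 − 3 × 4.0187 = 4.0939

4.094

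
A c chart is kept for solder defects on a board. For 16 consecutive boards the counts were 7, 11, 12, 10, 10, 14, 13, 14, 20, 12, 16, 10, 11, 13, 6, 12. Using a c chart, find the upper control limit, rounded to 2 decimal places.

c̄ = (7 + 11 + 12 + 10 + 10 + 14 + 13 + 14 + 20 + 12 + 16 + 10 + 11 + 13 + 6 + 12) / 16 = 191 / 16 = 11.9375
UCL = c̄ + 3√c̄ = 11.9375 + 3 × √11.9375 = 11.9375 + 3 × 3.4551 = 22.3027

22.30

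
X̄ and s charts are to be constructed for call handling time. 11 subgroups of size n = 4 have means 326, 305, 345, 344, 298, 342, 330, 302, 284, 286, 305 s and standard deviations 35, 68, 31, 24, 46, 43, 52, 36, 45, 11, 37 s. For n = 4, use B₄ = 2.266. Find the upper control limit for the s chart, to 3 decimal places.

88.168

s̄ = (35 + 68 + 31 + 24 + 46 + 43 + 52 + 36 + 45 + 11 + 37) / 11 = 38.9091
UCL_s = B₄·s̄ = 2.266 × 38.9091 = 88.1680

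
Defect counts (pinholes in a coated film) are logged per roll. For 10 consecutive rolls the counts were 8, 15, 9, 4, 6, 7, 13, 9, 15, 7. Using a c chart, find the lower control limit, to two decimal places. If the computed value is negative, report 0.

c̄ = (8 + 15 + 9 + 4 + 6 + 7 + 13 + 9 + 15 + 7) / 10 = 93 / 10 = 9.3000
LCL = c̄ − 3√c̄ = 9.3000 − 3 × 3.0496 = 0.1512

0.15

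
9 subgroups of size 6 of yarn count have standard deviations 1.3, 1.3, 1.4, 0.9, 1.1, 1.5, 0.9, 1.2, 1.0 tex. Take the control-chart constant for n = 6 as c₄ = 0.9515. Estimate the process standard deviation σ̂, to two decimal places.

s̄ = (1.3 + 1.3 + 1.4 + 0.9 + 1.1 + 1.5 + 0.9 + 1.2 + 1.0) / 9 = 1.1778
σ̂ = s̄ / c₄ = 1.1778 / 0.9515 = 1.2378

1.24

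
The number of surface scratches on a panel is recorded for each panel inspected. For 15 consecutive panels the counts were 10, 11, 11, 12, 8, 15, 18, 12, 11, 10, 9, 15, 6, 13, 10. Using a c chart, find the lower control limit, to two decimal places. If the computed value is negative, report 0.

1.27

c̄ = (10 + 11 + 11 + 12 + 8 + 15 + 18 + 12 + 11 + 10 + 9 + 15 + 6 + 13 + 10) / 15 = 171 / 15 = 11.4000
LCL = c̄ − 3√c̄ = 11.4000 − 3 × 3.3764 = 1.2708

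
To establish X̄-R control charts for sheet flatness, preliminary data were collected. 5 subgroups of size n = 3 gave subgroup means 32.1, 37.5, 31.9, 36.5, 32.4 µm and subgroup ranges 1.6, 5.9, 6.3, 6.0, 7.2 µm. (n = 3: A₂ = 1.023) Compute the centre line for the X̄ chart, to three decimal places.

34.080

X̄̄ = (32.1 + 37.5 + 31.9 + 36.5 + 32.4) / 5 = 170.4000 / 5 = 34.0800
CL = X̄̄ = 34.0800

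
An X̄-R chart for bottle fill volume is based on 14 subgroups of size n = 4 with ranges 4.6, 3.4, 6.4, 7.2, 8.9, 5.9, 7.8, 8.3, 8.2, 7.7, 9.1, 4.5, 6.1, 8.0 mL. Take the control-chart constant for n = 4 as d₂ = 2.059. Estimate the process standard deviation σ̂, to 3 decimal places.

R̄ = (4.6 + 3.4 + 6.4 + 7.2 + 8.9 + 5.9 + 7.8 + 8.3 + 8.2 + 7.7 + 9.1 + 4.5 + 6.1 + 8.0) / 14 = 6.8643
σ̂ = R̄ / d₂ = 6.8643 / 2.059 = 3.3338

3.334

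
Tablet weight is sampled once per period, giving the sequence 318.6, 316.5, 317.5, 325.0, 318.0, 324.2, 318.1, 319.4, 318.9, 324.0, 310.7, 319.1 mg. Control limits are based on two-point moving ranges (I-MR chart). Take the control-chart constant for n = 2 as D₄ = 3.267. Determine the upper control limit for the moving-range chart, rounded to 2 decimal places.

17.37

Moving ranges: 2.1, 1.0, 7.5, 7.0, 6.2, 6.1, 1.3, 0.5, 5.1, 13.3, 8.4; M̄R̄ = 58.5000 / 11 = 5.3182
UCL_MR = D₄·M̄R̄ = 3.267 × 5.3182 = 17.3745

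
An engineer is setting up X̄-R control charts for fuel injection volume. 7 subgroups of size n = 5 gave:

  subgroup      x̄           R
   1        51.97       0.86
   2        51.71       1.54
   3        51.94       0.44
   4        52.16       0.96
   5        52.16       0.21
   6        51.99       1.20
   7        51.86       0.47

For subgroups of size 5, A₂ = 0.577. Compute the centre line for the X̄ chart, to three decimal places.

51.970

X̄̄ = (51.97 + 51.71 + 51.94 + 52.16 + 52.16 + 51.99 + 51.86) / 7 = 363.7900 / 7 = 51.9700
CL = X̄̄ = 51.9700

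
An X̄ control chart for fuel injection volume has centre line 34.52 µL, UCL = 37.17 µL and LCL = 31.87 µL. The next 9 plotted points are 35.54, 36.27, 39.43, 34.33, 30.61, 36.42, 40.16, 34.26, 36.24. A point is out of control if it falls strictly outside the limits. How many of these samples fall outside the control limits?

Compare each point to [31.87, 37.17]: sample 3 = 39.43 > UCL; sample 5 = 30.61 < LCL; sample 7 = 40.16 > UCL.

3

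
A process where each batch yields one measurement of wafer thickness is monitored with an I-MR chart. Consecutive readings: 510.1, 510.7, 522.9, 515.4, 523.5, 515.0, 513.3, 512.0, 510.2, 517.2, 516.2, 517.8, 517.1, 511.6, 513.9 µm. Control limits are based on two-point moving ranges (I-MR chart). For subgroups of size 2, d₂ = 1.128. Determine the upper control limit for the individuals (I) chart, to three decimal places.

526.487

X̄ = (510.1 + 510.7 + 522.9 + 515.4 + 523.5 + 515.0 + 513.3 + 512.0 + 510.2 + 517.2 + 516.2 + 517.8 + 517.1 + 511.6 + 513.9) / 15 = 515.1267
Moving ranges: 0.6, 12.2, 7.5, 8.1, 8.5, 1.7, 1.3, 1.8, 7.0, 1.0, 1.6, 0.7, 5.5, 2.3; M̄R̄ = 59.8000 / 14 = 4.2714
UCL = X̄ + 3·M̄R̄/d₂ = 515.1267 + 3 × 4.2714 / 1.128 = 526.4868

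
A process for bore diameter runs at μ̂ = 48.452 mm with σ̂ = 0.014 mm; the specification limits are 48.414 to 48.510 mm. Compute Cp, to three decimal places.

1.143

Cp = (USL − LSL) / (6σ̂) = (48.510 − 48.414) / (6 × 0.014) = 0.0960 / 0.0840 = 1.1429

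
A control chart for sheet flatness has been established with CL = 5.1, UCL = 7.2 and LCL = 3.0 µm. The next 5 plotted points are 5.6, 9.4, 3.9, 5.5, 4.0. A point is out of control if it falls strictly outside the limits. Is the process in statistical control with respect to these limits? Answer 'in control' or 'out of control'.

out of control

Compare each point to [3.0, 7.2]: sample 2 = 9.4 > UCL.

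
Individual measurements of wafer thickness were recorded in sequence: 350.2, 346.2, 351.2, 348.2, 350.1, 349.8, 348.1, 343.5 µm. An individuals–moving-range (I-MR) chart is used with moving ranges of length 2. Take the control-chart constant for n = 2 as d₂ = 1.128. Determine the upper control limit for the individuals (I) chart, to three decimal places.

X̄ = (350.2 + 346.2 + 351.2 + 348.2 + 350.1 + 349.8 + 348.1 + 343.5) / 8 = 348.4125
Moving ranges: 4.0, 5.0, 3.0, 1.9, 0.3, 1.7, 4.6; M̄R̄ = 20.5000 / 7 = 2.9286
UCL = X̄ + 3·M̄R̄/d₂ = 348.4125 + 3 × 2.9286 / 1.128 = 356.2013

356.201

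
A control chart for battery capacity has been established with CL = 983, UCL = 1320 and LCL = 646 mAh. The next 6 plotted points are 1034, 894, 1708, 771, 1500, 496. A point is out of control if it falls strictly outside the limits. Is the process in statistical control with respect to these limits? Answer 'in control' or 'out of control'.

out of control

Compare each point to [646, 1320]: sample 3 = 1708 > UCL; sample 5 = 1500 > UCL; sample 6 = 496 < LCL.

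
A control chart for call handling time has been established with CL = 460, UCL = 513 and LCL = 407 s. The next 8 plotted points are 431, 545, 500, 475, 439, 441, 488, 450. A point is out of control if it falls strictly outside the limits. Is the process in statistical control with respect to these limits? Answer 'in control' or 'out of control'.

out of control

Compare each point to [407, 513]: sample 2 = 545 > UCL.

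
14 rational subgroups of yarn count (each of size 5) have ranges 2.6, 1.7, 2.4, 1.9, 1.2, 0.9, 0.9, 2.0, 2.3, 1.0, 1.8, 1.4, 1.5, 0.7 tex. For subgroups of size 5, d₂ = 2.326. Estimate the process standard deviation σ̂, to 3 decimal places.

R̄ = (2.6 + 1.7 + 2.4 + 1.9 + 1.2 + 0.9 + 0.9 + 2.0 + 2.3 + 1.0 + 1.8 + 1.4 + 1.5 + 0.7) / 14 = 1.5929
σ̂ = R̄ / d₂ = 1.5929 / 2.326 = 0.6848

0.685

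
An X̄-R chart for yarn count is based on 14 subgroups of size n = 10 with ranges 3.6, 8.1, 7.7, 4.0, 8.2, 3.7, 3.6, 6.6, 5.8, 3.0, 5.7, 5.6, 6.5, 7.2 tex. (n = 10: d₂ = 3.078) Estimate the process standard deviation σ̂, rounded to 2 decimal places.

1.84

R̄ = (3.6 + 8.1 + 7.7 + 4.0 + 8.2 + 3.7 + 3.6 + 6.6 + 5.8 + 3.0 + 5.7 + 5.6 + 6.5 + 7.2) / 14 = 5.6643
σ̂ = R̄ / d₂ = 5.6643 / 3.078 = 1.8402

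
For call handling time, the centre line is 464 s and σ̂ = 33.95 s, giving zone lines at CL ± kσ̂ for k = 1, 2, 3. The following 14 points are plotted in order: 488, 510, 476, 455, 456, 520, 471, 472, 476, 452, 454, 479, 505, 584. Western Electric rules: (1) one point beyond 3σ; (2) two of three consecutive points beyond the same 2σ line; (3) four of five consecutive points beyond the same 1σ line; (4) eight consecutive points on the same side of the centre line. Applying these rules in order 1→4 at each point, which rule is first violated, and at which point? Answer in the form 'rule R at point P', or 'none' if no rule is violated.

Zone of each point (C = within 1σ̂, B = 1σ̂–2σ̂, A = 2σ̂–3σ̂, * = beyond 3σ̂; sign = side of CL): 1:+C, 2:+B, 3:+C, 4:-C, 5:-C, 6:+B, 7:+C, 8:+C, 9:+C, 10:-C, 11:-C, 12:+C, 13:+B, 14:+*
Rule 1 (one point beyond the 3σ limits) is satisfied at point 14.

rule 1 at point 14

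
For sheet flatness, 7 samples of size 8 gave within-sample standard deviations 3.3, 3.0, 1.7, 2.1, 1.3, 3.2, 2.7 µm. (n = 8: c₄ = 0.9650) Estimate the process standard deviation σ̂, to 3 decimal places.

2.561

s̄ = (3.3 + 3.0 + 1.7 + 2.1 + 1.3 + 3.2 + 2.7) / 7 = 2.4714
σ̂ = s̄ / c₄ = 2.4714 / 0.9650 = 2.5611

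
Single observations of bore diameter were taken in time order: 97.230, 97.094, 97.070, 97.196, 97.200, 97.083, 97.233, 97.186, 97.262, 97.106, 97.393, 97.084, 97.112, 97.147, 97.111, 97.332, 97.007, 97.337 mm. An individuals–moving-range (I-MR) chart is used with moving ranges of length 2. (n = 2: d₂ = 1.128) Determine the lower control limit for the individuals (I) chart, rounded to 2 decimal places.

X̄ = (97.230 + 97.094 + 97.070 + 97.196 + 97.200 + 97.083 + 97.233 + 97.186 + 97.262 + 97.106 + 97.393 + 97.084 + 97.112 + 97.147 + 97.111 + 97.332 + 97.007 + 97.337) / 18 = 97.1768
Moving ranges: 0.136, 0.024, 0.126, 0.004, 0.117, 0.150, 0.047, 0.076, 0.156, 0.287, 0.309, 0.028, 0.035, 0.036, 0.221, 0.325, 0.330; M̄R̄ = 2.4070 / 17 = 0.1416
LCL = X̄ − 3·M̄R̄/d₂ = 97.1768 − 3 × 0.1416 / 1.128 = 96.8003

96.80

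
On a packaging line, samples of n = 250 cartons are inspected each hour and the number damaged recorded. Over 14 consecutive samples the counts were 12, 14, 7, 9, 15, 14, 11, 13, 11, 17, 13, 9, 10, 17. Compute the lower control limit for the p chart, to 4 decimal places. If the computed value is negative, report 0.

p̄ = Σdᵢ / (k·n) = 172 / (14 × 250) = 0.04914
LCL = p̄ − 3·√(p̄(1−p̄)/n) = 0.04914 − 3 × 0.01367 = 0.00813

0.0081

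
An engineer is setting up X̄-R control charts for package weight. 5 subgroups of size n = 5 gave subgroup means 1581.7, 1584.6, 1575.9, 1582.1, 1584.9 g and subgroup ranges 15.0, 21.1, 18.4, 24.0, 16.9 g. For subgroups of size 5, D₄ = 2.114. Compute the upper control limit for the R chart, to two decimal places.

R̄ = (15.0 + 21.1 + 18.4 + 24.0 + 16.9) / 5 = 95.4000 / 5 = 19.0800
UCL_R = D₄·R̄ = 2.114 × 19.0800 = 40.3351

40.34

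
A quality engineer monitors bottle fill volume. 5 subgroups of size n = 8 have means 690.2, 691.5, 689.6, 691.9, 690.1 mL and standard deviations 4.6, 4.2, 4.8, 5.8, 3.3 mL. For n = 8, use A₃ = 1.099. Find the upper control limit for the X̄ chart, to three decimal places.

X̄̄ = (690.2 + 691.5 + 689.6 + 691.9 + 690.1) / 5 = 690.6600
s̄ = (4.6 + 4.2 + 4.8 + 5.8 + 3.3) / 5 = 4.5400
UCL = X̄̄ + A₃·s̄ = 690.6600 + 1.099 × 4.5400 = 695.6495

695.649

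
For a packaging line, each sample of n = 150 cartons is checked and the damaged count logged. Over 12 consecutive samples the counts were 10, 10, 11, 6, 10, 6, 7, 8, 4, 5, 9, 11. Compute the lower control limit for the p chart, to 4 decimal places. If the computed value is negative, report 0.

p̄ = Σdᵢ / (k·n) = 97 / (12 × 150) = 0.05389
LCL = p̄ − 3·√(p̄(1−p̄)/n) = 0.05389 − 3 × 0.01844 = -0.00142 → 0 (negative, so LCL = 0)

0.0000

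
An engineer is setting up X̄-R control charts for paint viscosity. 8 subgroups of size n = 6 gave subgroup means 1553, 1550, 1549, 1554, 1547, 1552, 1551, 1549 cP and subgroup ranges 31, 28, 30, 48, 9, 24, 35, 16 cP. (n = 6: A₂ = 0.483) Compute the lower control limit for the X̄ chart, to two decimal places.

1537.28

X̄̄ = (1553 + 1550 + 1549 + 1554 + 1547 + 1552 + 1551 + 1549) / 8 = 12405.0000 / 8 = 1550.6250
R̄ = (31 + 28 + 30 + 48 + 9 + 24 + 35 + 16) / 8 = 221.0000 / 8 = 27.6250
LCL = X̄̄ − A₂·R̄ = 1550.6250 − 0.483 × 27.6250 = 1537.2821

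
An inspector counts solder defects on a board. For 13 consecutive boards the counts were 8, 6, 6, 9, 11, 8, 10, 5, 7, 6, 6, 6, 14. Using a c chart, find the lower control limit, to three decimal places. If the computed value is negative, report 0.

0.000

c̄ = (8 + 6 + 6 + 9 + 11 + 8 + 10 + 5 + 7 + 6 + 6 + 6 + 14) / 13 = 102 / 13 = 7.8462
LCL = c̄ − 3√c̄ = 7.8462 − 3 × 2.8011 = -0.5571 → 0 (cannot be negative)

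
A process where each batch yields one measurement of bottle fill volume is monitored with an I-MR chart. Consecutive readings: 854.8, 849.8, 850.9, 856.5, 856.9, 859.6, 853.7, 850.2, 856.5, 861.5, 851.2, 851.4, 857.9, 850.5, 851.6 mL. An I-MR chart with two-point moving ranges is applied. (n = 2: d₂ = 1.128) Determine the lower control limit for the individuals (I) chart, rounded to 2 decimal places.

X̄ = (854.8 + 849.8 + 850.9 + 856.5 + 856.9 + 859.6 + 853.7 + 850.2 + 856.5 + 861.5 + 851.2 + 851.4 + 857.9 + 850.5 + 851.6) / 15 = 854.2000
Moving ranges: 5.0, 1.1, 5.6, 0.4, 2.7, 5.9, 3.5, 6.3, 5.0, 10.3, 0.2, 6.5, 7.4, 1.1; M̄R̄ = 61.0000 / 14 = 4.3571
LCL = X̄ − 3·M̄R̄/d₂ = 854.2000 − 3 × 4.3571 / 1.128 = 842.6119

842.61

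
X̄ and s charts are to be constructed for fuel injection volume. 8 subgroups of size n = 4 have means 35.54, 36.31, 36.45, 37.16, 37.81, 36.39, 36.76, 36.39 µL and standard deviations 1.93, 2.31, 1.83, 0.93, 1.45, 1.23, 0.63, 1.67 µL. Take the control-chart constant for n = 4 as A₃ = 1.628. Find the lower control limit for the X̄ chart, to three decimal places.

34.163

X̄̄ = (35.54 + 36.31 + 36.45 + 37.16 + 37.81 + 36.39 + 36.76 + 36.39) / 8 = 36.6013
s̄ = (1.93 + 2.31 + 1.83 + 0.93 + 1.45 + 1.23 + 0.63 + 1.67) / 8 = 1.4975
LCL = X̄̄ − A₃·s̄ = 36.6013 − 1.628 × 1.4975 = 34.1633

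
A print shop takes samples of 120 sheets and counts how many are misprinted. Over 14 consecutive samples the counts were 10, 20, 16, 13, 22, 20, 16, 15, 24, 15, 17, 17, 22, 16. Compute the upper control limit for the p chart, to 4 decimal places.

0.2410

p̄ = Σdᵢ / (k·n) = 243 / (14 × 120) = 0.14464
UCL = p̄ + 3·√(p̄(1−p̄)/n) = 0.14464 + 3 × √(0.14464×0.85536/120) = 0.14464 + 3 × 0.03211 = 0.24097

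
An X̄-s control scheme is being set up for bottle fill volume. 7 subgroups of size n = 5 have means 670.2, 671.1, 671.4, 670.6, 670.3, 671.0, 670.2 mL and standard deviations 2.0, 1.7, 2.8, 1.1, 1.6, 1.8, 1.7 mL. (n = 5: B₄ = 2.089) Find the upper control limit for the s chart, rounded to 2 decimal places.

3.79

s̄ = (2.0 + 1.7 + 2.8 + 1.1 + 1.6 + 1.8 + 1.7) / 7 = 1.8143
UCL_s = B₄·s̄ = 2.089 × 1.8143 = 3.7900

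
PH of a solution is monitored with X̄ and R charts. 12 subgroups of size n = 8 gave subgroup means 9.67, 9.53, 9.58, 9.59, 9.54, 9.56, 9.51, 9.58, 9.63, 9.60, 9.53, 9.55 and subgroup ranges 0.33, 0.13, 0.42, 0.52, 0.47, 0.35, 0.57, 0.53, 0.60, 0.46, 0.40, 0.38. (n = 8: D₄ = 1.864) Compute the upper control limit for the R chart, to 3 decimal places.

0.802

R̄ = (0.33 + 0.13 + 0.42 + 0.52 + 0.47 + 0.35 + 0.57 + 0.53 + 0.60 + 0.46 + 0.40 + 0.38) / 12 = 5.1600 / 12 = 0.4300
UCL_R = D₄·R̄ = 1.864 × 0.4300 = 0.8015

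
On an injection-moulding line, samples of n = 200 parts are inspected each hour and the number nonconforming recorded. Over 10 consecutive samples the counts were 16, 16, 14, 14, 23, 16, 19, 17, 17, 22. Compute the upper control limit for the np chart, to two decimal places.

29.36

p̄ = Σdᵢ / (k·n) = 174 / (10 × 200) = 0.08700
UCL = np̄ + 3·√(np̄(1−p̄)) = 17.4000 + 3 × √(17.4000×0.91300) = 17.4000 + 3 × 3.9857 = 29.3572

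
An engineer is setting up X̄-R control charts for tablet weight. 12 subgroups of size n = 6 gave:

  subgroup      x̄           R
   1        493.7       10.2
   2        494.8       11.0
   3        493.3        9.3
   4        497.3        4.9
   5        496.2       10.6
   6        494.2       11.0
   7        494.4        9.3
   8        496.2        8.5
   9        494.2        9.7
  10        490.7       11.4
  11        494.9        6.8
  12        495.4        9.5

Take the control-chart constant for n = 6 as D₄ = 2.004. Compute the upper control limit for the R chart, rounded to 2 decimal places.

18.74

R̄ = (10.2 + 11.0 + 9.3 + 4.9 + 10.6 + 11.0 + 9.3 + 8.5 + 9.7 + 11.4 + 6.8 + 9.5) / 12 = 112.2000 / 12 = 9.3500
UCL_R = D₄·R̄ = 2.004 × 9.3500 = 18.7374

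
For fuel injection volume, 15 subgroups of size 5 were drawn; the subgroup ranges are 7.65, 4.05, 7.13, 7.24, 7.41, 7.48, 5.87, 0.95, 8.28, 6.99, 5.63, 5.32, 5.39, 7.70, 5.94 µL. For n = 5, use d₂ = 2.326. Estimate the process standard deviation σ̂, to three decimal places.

2.666

R̄ = (7.65 + 4.05 + 7.13 + 7.24 + 7.41 + 7.48 + 5.87 + 0.95 + 8.28 + 6.99 + 5.63 + 5.32 + 5.39 + 7.70 + 5.94) / 15 = 6.2020
σ̂ = R̄ / d₂ = 6.2020 / 2.326 = 2.6664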